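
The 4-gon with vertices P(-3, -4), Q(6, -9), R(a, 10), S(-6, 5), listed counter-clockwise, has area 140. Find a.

5

Write out the shoelace sum; only the two edges meeting at R involve a:
2·Area = [(6·10 − a·(-9)) + (a·5 − (-6)·10)] + 90
       = 14·a + 210 = 280
⇒ a = 5.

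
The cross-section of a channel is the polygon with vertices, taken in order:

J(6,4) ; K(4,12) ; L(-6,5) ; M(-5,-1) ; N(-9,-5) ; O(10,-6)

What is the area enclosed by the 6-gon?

Σ = (56) + (92) + (31) + (16) + (104) + (76) = 375
Area = |Σ|/2 = 187.5.

187.5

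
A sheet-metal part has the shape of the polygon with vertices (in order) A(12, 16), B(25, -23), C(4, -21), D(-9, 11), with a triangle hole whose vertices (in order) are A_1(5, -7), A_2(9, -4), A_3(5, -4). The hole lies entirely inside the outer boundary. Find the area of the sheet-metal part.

Outer boundary:
Cross-terms: -676, -433, -145, -276  ⇒  Σ = -1530
Area = |Σ|/2 = 765.
Hole:
Apply the shoelace (surveyor's) formula: 2A = Σ (x_i·y_{i+1} − x_{i+1}·y_i), indices taken mod 3.
Σ = (43) + (-16) + (-15) = 12
Area = |Σ|/2 = 6.
Net area = 765 − 6 = 759.

759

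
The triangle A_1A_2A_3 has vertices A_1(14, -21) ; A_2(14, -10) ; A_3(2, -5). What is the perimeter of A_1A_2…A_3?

44

|A_1A_2| = √((0)² + (11)²) = √121 = 11
|A_2A_3| = √((-12)² + (5)²) = √169 = 13
|A_3A_1| = √((12)² + (-16)²) = √400 = 20
Perimeter = 11 + 13 + 20 = 44.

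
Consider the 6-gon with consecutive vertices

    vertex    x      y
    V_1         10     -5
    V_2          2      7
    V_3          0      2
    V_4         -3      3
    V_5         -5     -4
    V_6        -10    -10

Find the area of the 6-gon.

Apply the shoelace (surveyor's) formula: 2A = Σ (x_i·y_{i+1} − x_{i+1}·y_i), indices taken mod 6.
Σ = (80) + (4) + (6) + (27) + (10) + (150) = 277
Area = |Σ|/2 = 138.5.

138.5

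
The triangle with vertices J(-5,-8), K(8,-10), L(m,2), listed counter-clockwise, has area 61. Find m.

-9

The doubled signed area Σ (x_i y_{i+1} − x_{i+1} y_i) is linear in m.
With m=0 it equals 140; the coefficient of m is 2 (from the two edges through L).
So 2·m + 140 = 2·61 = 122 ⇒ m = -9.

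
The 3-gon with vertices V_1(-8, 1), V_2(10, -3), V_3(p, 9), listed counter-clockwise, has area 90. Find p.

Write out the shoelace sum; only the two edges meeting at V_3 involve p:
2·Area = [(10·9 − p·(-3)) + (p·1 − (-8)·9)] + 14
       = 4·p + 176 = 180
⇒ p = 1.

1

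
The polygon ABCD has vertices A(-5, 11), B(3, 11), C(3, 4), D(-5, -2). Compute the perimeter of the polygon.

38

|AB| = √((8)² + (0)²) = √64 = 8
|BC| = √((0)² + (-7)²) = √49 = 7
|CD| = √((-8)² + (-6)²) = √100 = 10
|DA| = √((0)² + (13)²) = √169 = 13
Perimeter = 8 + 7 + 10 + 13 = 38.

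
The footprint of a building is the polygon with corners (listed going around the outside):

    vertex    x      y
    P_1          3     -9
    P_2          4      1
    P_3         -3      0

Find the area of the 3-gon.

Apply the surveyor's formula: 2A = Σ (x_i·y_{i+1} − x_{i+1}·y_i), indices taken mod 3.
Σ = (39) + (3) + (27) = 69
Area = |Σ|/2 = 34.5.

34.5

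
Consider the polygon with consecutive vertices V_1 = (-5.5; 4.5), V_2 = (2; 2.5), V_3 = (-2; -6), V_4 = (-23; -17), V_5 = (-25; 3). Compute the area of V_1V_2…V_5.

V_1→V_2: (-5.5)(2.5) − (2)(4.5) = -22.75
V_2→V_3: (2)(-6) − (-2)(2.5) = -7
V_3→V_4: (-2)(-17) − (-23)(-6) = -104
V_4→V_5: (-23)(3) − (-25)(-17) = -494
V_5→V_1: (-25)(4.5) − (-5.5)(3) = -96
Σ = -723.75
Area = |Σ|/2 = 361.875.

361.875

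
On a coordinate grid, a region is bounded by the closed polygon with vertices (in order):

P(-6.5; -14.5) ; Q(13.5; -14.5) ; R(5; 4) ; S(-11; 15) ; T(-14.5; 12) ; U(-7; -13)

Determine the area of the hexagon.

455.25

Apply Gauss's area formula: 2A = Σ (x_i·y_{i+1} − x_{i+1}·y_i), indices taken mod 6.
Σ = (290) + (126.5) + (119) + (85.5) + (272.5) + (17) = 910.5
Area = |Σ|/2 = 455.25.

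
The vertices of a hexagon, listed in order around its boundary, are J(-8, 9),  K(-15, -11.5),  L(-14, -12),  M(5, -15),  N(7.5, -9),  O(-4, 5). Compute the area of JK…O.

294.5

Apply the surveyor's formula: 2A = Σ (x_i·y_{i+1} − x_{i+1}·y_i), indices taken mod 6.
Σ = (227) + (19) + (270) + (67.5) + (1.5) + (4) = 589
Area = |Σ|/2 = 294.5.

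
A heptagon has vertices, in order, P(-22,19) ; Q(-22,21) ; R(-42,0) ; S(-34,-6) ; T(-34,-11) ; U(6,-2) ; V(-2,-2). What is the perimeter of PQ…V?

124

|PQ| = √((0)² + (2)²) = √4 = 2
|QR| = √((-20)² + (-21)²) = √841 = 29
|RS| = √((8)² + (-6)²) = √100 = 10
|ST| = √((0)² + (-5)²) = √25 = 5
|TU| = √((40)² + (9)²) = √1681 = 41
|UV| = √((-8)² + (0)²) = √64 = 8
|VP| = √((-20)² + (21)²) = √841 = 29
Perimeter = 2 + 29 + 10 + 5 + 41 + 8 + 29 = 124.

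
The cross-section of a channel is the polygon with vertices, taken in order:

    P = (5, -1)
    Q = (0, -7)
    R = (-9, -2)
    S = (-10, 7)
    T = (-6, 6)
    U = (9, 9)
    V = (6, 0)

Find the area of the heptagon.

Σ = (-35) + (-63) + (-83) + (-18) + (-108) + (-54) + (-6) = -367
Area = |Σ|/2 = 183.5.

183.5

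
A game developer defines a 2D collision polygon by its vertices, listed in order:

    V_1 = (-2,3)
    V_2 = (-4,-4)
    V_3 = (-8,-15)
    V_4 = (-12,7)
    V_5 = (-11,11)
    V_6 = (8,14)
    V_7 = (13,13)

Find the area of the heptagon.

249

Apply the shoelace formula: 2A = Σ (x_i·y_{i+1} − x_{i+1}·y_i), indices taken mod 7.
Cross-terms: 20, 28, -236, -55, -242, -78, 65  ⇒  Σ = -498
Area = |Σ|/2 = 249.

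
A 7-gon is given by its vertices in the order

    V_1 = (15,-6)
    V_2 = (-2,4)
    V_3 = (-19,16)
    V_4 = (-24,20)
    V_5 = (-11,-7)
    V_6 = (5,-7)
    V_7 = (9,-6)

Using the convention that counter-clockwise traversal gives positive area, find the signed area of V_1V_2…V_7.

332.5

Apply the shoelace formula: 2A = Σ (x_i·y_{i+1} − x_{i+1}·y_i), indices taken mod 7.
V_1→V_2: (15)(4) − (-2)(-6) = 48
V_2→V_3: (-2)(16) − (-19)(4) = 44
V_3→V_4: (-19)(20) − (-24)(16) = 4
V_4→V_5: (-24)(-7) − (-11)(20) = 388
V_5→V_6: (-11)(-7) − (5)(-7) = 112
V_6→V_7: (5)(-6) − (9)(-7) = 33
V_7→V_1: (9)(-6) − (15)(-6) = 36
Σ = 665
Signed area = Σ/2 = 332.5 (positive ⇒ counter-clockwise traversal).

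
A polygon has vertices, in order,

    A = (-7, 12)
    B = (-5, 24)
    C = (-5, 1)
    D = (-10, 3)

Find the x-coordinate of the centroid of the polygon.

Apply Gauss's area formula. First the cross-terms c_i = x_i·y_{i+1} − x_{i+1}·y_i:
  -108, 115, -5, -99  ⇒  2A = -97, A = -48.5.
Then Σ (x_i + x_{i+1})·c_i = 1904, so x̄ = 1904 / (6·(-48.5)) = -1904/291.

-1904/291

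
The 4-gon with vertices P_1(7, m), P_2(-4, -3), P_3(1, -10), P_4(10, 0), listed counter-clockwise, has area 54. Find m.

-1

The doubled signed area Σ (x_i y_{i+1} − x_{i+1} y_i) is linear in m.
With m=0 it equals 122; the coefficient of m is 14 (from the two edges through P_1).
So 14·m + 122 = 2·54 = 108 ⇒ m = -1.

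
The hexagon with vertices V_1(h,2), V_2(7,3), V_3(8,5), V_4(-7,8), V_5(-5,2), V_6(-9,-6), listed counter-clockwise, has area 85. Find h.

2

Write out the shoelace sum; only the two edges meeting at V_1 involve h:
2·Area = [((-9)·2 − h·(-6)) + (h·3 − 7·2)] + 184
       = 9·h + 152 = 170
⇒ h = 2.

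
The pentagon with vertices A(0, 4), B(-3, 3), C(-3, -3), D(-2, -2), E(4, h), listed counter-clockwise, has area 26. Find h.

Write out the shoelace sum; only the two edges meeting at E involve h:
2·Area = [((-2)·h − 4·(-2)) + (4·4 − 0·h)] + 30
       = -2·h + 54 = 52
⇒ h = 1.

1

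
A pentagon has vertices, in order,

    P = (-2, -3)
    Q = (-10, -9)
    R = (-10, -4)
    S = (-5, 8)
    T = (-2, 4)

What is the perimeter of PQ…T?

40

|PQ| = √((-8)² + (-6)²) = √100 = 10
|QR| = √((0)² + (5)²) = √25 = 5
|RS| = √((5)² + (12)²) = √169 = 13
|ST| = √((3)² + (-4)²) = √25 = 5
|TP| = √((0)² + (-7)²) = √49 = 7
Perimeter = 10 + 5 + 13 + 5 + 7 = 40.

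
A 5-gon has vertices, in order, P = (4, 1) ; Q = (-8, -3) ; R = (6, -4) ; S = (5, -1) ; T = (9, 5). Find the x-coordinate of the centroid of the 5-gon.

403/249

Apply Gauss's area formula. First the cross-terms c_i = x_i·y_{i+1} − x_{i+1}·y_i:
  -4, 50, 14, 34, -11  ⇒  2A = 83, A = 41.5.
Then Σ (x_i + x_{i+1})·c_i = 403, so x̄ = 403 / (6·41.5) = 403/249.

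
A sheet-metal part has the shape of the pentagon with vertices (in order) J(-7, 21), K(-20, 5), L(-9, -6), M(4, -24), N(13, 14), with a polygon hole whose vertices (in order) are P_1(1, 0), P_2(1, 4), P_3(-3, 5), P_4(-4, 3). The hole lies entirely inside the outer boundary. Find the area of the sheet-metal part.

750

Outer boundary:
J→K: (-7)(5) − (-20)(21) = 385
K→L: (-20)(-6) − (-9)(5) = 165
L→M: (-9)(-24) − (4)(-6) = 240
M→N: (4)(14) − (13)(-24) = 368
N→J: (13)(21) − (-7)(14) = 371
Σ = 1529
Area = |Σ|/2 = 764.5.
Hole:
Apply the shoelace (surveyor's) formula: 2A = Σ (x_i·y_{i+1} − x_{i+1}·y_i), indices taken mod 4.
Σ = (4) + (17) + (11) + (-3) = 29
Area = |Σ|/2 = 14.5.
Net area = 764.5 − 14.5 = 750.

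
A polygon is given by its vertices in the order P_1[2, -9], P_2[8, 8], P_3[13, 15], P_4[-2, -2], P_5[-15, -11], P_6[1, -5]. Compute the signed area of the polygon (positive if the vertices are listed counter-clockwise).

93.5

Apply Gauss's area formula: 2A = Σ (x_i·y_{i+1} − x_{i+1}·y_i), indices taken mod 6.
Cross-terms: 88, 16, 4, -8, 86, 1  ⇒  Σ = 187
Signed area = Σ/2 = 93.5 (positive ⇒ counter-clockwise traversal).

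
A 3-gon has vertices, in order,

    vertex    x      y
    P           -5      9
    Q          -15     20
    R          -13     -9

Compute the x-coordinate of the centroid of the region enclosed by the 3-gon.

-11

Apply the shoelace (surveyor's) formula. First the cross-terms c_i = x_i·y_{i+1} − x_{i+1}·y_i:
  35, 395, -162  ⇒  2A = 268, A = 134.
Then Σ (x_i + x_{i+1})·c_i = -8844, so x̄ = -8844 / (6·134) = -11.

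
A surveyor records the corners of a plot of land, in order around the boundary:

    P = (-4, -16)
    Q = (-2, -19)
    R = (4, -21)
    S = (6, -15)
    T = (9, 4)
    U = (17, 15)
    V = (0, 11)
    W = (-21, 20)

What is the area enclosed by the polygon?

644

P→Q: (-4)(-19) − (-2)(-16) = 44
Q→R: (-2)(-21) − (4)(-19) = 118
R→S: (4)(-15) − (6)(-21) = 66
S→T: (6)(4) − (9)(-15) = 159
T→U: (9)(15) − (17)(4) = 67
U→V: (17)(11) − (0)(15) = 187
V→W: (0)(20) − (-21)(11) = 231
W→P: (-21)(-16) − (-4)(20) = 416
Σ = 1288
Area = |Σ|/2 = 644.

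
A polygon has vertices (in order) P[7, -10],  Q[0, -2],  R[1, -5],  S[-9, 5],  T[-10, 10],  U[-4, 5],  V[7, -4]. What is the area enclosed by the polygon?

81.5

Apply the surveyor's formula: 2A = Σ (x_i·y_{i+1} − x_{i+1}·y_i), indices taken mod 7.
P→Q: (7)(-2) − (0)(-10) = -14
Q→R: (0)(-5) − (1)(-2) = 2
R→S: (1)(5) − (-9)(-5) = -40
S→T: (-9)(10) − (-10)(5) = -40
T→U: (-10)(5) − (-4)(10) = -10
U→V: (-4)(-4) − (7)(5) = -19
V→P: (7)(-10) − (7)(-4) = -42
Σ = -163
Area = |Σ|/2 = 81.5.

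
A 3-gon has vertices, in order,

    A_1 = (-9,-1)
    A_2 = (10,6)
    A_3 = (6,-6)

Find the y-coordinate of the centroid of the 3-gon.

Apply the shoelace formula. First the cross-terms c_i = x_i·y_{i+1} − x_{i+1}·y_i:
  -44, -96, -60  ⇒  2A = -200, A = -100.
Then Σ (y_i + y_{i+1})·c_i = 200, so ȳ = 200 / (6·(-100)) = -1/3.

-1/3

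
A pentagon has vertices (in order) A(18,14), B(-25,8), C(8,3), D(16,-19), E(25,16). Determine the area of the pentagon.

474

A→B: (18)(8) − (-25)(14) = 494
B→C: (-25)(3) − (8)(8) = -139
C→D: (8)(-19) − (16)(3) = -200
D→E: (16)(16) − (25)(-19) = 731
E→A: (25)(14) − (18)(16) = 62
Σ = 948
Area = |Σ|/2 = 474.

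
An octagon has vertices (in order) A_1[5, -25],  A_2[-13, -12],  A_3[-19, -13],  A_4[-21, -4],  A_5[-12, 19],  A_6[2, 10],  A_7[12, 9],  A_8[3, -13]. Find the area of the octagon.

770.5

Apply the surveyor's formula: 2A = Σ (x_i·y_{i+1} − x_{i+1}·y_i), indices taken mod 8.
A_1→A_2: (5)(-12) − (-13)(-25) = -385
A_2→A_3: (-13)(-13) − (-19)(-12) = -59
A_3→A_4: (-19)(-4) − (-21)(-13) = -197
A_4→A_5: (-21)(19) − (-12)(-4) = -447
A_5→A_6: (-12)(10) − (2)(19) = -158
A_6→A_7: (2)(9) − (12)(10) = -102
A_7→A_8: (12)(-13) − (3)(9) = -183
A_8→A_1: (3)(-25) − (5)(-13) = -10
Σ = -1541
Area = |Σ|/2 = 770.5.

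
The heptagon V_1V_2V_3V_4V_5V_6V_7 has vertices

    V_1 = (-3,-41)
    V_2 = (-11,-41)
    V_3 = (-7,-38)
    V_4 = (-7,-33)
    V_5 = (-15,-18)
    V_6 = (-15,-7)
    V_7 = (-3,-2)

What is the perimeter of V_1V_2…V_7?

98

|V_1V_2| = √((-8)² + (0)²) = √64 = 8
|V_2V_3| = √((4)² + (3)²) = √25 = 5
|V_3V_4| = √((0)² + (5)²) = √25 = 5
|V_4V_5| = √((-8)² + (15)²) = √289 = 17
|V_5V_6| = √((0)² + (11)²) = √121 = 11
|V_6V_7| = √((12)² + (5)²) = √169 = 13
|V_7V_1| = √((0)² + (-39)²) = √1521 = 39
Perimeter = 8 + 5 + 5 + 17 + 11 + 13 + 39 = 98.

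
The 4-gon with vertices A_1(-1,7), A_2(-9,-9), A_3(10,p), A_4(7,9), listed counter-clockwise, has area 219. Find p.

-8

The doubled signed area Σ (x_i y_{i+1} − x_{i+1} y_i) is linear in p.
With p=0 it equals 310; the coefficient of p is -16 (from the two edges through A_3).
So -16·p + 310 = 2·219 = 438 ⇒ p = -8.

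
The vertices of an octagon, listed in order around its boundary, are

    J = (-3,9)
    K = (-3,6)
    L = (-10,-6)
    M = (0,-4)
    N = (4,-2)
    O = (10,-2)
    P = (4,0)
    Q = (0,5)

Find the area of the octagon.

99

J→K: (-3)(6) − (-3)(9) = 9
K→L: (-3)(-6) − (-10)(6) = 78
L→M: (-10)(-4) − (0)(-6) = 40
M→N: (0)(-2) − (4)(-4) = 16
N→O: (4)(-2) − (10)(-2) = 12
O→P: (10)(0) − (4)(-2) = 8
P→Q: (4)(5) − (0)(0) = 20
Q→J: (0)(9) − (-3)(5) = 15
Σ = 198
Area = |Σ|/2 = 99.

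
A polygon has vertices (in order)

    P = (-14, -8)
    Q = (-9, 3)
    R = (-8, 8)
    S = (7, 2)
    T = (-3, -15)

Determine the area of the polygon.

Apply the surveyor's formula: 2A = Σ (x_i·y_{i+1} − x_{i+1}·y_i), indices taken mod 5.
Cross-terms: -114, -48, -72, -99, -186  ⇒  Σ = -519
Area = |Σ|/2 = 259.5.

259.5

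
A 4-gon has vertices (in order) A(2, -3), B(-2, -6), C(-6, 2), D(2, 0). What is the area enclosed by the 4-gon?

Apply the shoelace formula: 2A = Σ (x_i·y_{i+1} − x_{i+1}·y_i), indices taken mod 4.
A→B: (2)(-6) − (-2)(-3) = -18
B→C: (-2)(2) − (-6)(-6) = -40
C→D: (-6)(0) − (2)(2) = -4
D→A: (2)(-3) − (2)(0) = -6
Σ = -68
Area = |Σ|/2 = 34.

34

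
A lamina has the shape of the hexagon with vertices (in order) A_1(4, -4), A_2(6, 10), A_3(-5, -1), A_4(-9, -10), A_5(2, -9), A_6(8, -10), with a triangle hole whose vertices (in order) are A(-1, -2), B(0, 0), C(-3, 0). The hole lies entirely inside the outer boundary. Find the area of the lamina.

Outer boundary:
Σ = (64) + (44) + (41) + (101) + (52) + (8) = 310
Area = |Σ|/2 = 155.
Hole:
Apply Gauss's area formula: 2A = Σ (x_i·y_{i+1} − x_{i+1}·y_i), indices taken mod 3.
A→B: (-1)(0) − (0)(-2) = 0
B→C: (0)(0) − (-3)(0) = 0
C→A: (-3)(-2) − (-1)(0) = 6
Σ = 6
Area = |Σ|/2 = 3.
Net area = 155 − 3 = 152.

152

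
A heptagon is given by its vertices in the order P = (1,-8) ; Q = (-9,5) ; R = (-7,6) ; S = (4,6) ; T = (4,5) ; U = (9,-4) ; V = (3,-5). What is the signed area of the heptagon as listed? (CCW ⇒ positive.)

-134.5

Apply the shoelace formula: 2A = Σ (x_i·y_{i+1} − x_{i+1}·y_i), indices taken mod 7.
Σ = (-67) + (-19) + (-66) + (-4) + (-61) + (-33) + (-19) = -269
Signed area = Σ/2 = -134.5 (negative ⇒ clockwise traversal).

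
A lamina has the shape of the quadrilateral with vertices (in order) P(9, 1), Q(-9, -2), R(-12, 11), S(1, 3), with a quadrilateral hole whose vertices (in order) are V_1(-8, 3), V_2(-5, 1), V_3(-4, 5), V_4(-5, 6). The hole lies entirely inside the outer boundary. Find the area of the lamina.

92.5

Outer boundary:
P→Q: (9)(-2) − (-9)(1) = -9
Q→R: (-9)(11) − (-12)(-2) = -123
R→S: (-12)(3) − (1)(11) = -47
S→P: (1)(1) − (9)(3) = -26
Σ = -205
Area = |Σ|/2 = 102.5.
Hole:
Apply the surveyor's formula: 2A = Σ (x_i·y_{i+1} − x_{i+1}·y_i), indices taken mod 4.
Σ = (7) + (-21) + (1) + (33) = 20
Area = |Σ|/2 = 10.
Net area = 102.5 − 10 = 92.5.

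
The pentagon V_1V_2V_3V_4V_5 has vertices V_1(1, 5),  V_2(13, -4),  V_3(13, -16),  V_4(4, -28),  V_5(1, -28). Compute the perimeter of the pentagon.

|V_1V_2| = √((12)² + (-9)²) = √225 = 15
|V_2V_3| = √((0)² + (-12)²) = √144 = 12
|V_3V_4| = √((-9)² + (-12)²) = √225 = 15
|V_4V_5| = √((-3)² + (0)²) = √9 = 3
|V_5V_1| = √((0)² + (33)²) = √1089 = 33
Perimeter = 15 + 12 + 15 + 3 + 33 = 78.

78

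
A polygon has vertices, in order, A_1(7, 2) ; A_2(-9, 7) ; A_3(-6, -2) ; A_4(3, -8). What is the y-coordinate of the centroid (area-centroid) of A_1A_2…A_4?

-1/81

Apply the shoelace formula. First the cross-terms c_i = x_i·y_{i+1} − x_{i+1}·y_i:
  67, 60, 54, 62  ⇒  2A = 243, A = 121.5.
Then Σ (y_i + y_{i+1})·c_i = -9, so ȳ = -9 / (6·121.5) = -1/81.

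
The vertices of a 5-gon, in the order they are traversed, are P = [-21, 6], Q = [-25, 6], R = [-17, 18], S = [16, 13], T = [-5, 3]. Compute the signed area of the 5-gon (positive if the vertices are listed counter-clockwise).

-343.5

Apply the shoelace formula: 2A = Σ (x_i·y_{i+1} − x_{i+1}·y_i), indices taken mod 5.
Σ = (24) + (-348) + (-509) + (113) + (33) = -687
Signed area = Σ/2 = -343.5 (negative ⇒ clockwise traversal).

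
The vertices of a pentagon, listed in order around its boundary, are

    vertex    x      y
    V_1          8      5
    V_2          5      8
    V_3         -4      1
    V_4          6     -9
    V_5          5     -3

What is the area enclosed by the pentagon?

91

Apply the shoelace formula: 2A = Σ (x_i·y_{i+1} − x_{i+1}·y_i), indices taken mod 5.
Cross-terms: 39, 37, 30, 27, 49  ⇒  Σ = 182
Area = |Σ|/2 = 91.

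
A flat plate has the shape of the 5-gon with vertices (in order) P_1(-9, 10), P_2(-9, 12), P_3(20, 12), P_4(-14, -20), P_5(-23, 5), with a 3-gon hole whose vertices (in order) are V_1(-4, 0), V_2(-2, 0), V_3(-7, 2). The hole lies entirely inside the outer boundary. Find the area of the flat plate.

654.5

Outer boundary:
Cross-terms: -18, -348, -232, -530, -185  ⇒  Σ = -1313
Area = |Σ|/2 = 656.5.
Hole:
Cross-terms: 0, -4, 8  ⇒  Σ = 4
Area = |Σ|/2 = 2.
Net area = 656.5 − 2 = 654.5.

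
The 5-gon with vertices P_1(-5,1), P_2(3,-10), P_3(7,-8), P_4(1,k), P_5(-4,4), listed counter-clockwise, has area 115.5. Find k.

10

Write out the shoelace sum; only the two edges meeting at P_4 involve k:
2·Area = [(7·k − 1·(-8)) + (1·4 − (-4)·k)] + 109
       = 11·k + 121 = 231
⇒ k = 10.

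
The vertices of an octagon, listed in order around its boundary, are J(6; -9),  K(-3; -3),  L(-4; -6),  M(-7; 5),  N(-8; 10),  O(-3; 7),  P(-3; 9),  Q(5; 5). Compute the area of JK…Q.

149

Σ = (-45) + (6) + (-62) + (-30) + (-26) + (-6) + (-60) + (-75) = -298
Area = |Σ|/2 = 149.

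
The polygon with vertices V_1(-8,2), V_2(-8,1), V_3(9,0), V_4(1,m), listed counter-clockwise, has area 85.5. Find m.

The doubled signed area Σ (x_i y_{i+1} − x_{i+1} y_i) is linear in m.
With m=0 it equals 1; the coefficient of m is 17 (from the two edges through V_4).
So 17·m + 1 = 2·85.5 = 171 ⇒ m = 10.

10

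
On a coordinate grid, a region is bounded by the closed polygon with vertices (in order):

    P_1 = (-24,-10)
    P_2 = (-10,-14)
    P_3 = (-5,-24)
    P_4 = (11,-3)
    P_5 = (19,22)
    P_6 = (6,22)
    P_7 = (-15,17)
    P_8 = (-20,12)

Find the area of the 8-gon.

P_1→P_2: (-24)(-14) − (-10)(-10) = 236
P_2→P_3: (-10)(-24) − (-5)(-14) = 170
P_3→P_4: (-5)(-3) − (11)(-24) = 279
P_4→P_5: (11)(22) − (19)(-3) = 299
P_5→P_6: (19)(22) − (6)(22) = 286
P_6→P_7: (6)(17) − (-15)(22) = 432
P_7→P_8: (-15)(12) − (-20)(17) = 160
P_8→P_1: (-20)(-10) − (-24)(12) = 488
Σ = 2350
Area = |Σ|/2 = 1175.

1175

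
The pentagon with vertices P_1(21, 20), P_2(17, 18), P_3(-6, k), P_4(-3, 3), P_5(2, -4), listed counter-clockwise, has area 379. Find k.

Write out the shoelace sum; only the two edges meeting at P_3 involve k:
2·Area = [(17·k − (-6)·18) + ((-6)·3 − (-3)·k)] + 168
       = 20·k + 258 = 758
⇒ k = 25.

25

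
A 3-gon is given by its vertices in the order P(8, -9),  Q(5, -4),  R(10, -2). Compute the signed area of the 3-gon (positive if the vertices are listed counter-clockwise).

Apply the shoelace formula: 2A = Σ (x_i·y_{i+1} − x_{i+1}·y_i), indices taken mod 3.
Cross-terms: 13, 30, -74  ⇒  Σ = -31
Signed area = Σ/2 = -15.5 (negative ⇒ clockwise traversal).

-15.5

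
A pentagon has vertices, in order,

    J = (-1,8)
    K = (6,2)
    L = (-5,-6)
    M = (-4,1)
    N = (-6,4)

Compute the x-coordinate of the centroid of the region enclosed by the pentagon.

Apply the surveyor's formula. First the cross-terms c_i = x_i·y_{i+1} − x_{i+1}·y_i:
  -50, -26, -29, -10, -44  ⇒  2A = -159, A = -79.5.
Then Σ (x_i + x_{i+1})·c_i = 393, so x̄ = 393 / (6·(-79.5)) = -131/159.

-131/159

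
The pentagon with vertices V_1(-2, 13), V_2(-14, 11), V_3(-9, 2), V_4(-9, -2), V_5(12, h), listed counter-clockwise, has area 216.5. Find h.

2

Write out the shoelace sum; only the two edges meeting at V_5 involve h:
2·Area = [((-9)·h − 12·(-2)) + (12·13 − (-2)·h)] + 267
       = -7·h + 447 = 433
⇒ h = 2.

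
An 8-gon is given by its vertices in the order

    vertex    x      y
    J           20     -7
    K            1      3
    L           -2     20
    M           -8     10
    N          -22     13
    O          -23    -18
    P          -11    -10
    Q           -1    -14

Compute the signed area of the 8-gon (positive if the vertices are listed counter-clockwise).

Cross-terms: 67, 26, 140, 116, 695, 32, 144, 287  ⇒  Σ = 1507
Signed area = Σ/2 = 753.5 (positive ⇒ counter-clockwise traversal).

753.5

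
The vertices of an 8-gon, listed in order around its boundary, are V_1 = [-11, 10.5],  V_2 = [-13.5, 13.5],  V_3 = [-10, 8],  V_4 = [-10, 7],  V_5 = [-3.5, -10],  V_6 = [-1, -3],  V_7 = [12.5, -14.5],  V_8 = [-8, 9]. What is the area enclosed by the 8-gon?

Apply the surveyor's formula: 2A = Σ (x_i·y_{i+1} − x_{i+1}·y_i), indices taken mod 8.
Cross-terms: -6.75, 27, 10, 124.5, 0.5, 52, -3.5, 15  ⇒  Σ = 218.75
Area = |Σ|/2 = 109.375.

109.375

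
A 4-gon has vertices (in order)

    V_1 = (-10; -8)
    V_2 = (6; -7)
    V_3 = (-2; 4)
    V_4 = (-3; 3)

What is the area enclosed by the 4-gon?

Apply Gauss's area formula: 2A = Σ (x_i·y_{i+1} − x_{i+1}·y_i), indices taken mod 4.
Σ = (118) + (10) + (6) + (54) = 188
Area = |Σ|/2 = 94.

94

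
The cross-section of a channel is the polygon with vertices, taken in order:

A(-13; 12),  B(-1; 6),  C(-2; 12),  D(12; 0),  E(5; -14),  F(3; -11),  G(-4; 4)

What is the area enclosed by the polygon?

209.5

Apply Gauss's area formula: 2A = Σ (x_i·y_{i+1} − x_{i+1}·y_i), indices taken mod 7.
Σ = (-66) + (0) + (-144) + (-168) + (-13) + (-32) + (4) = -419
Area = |Σ|/2 = 209.5.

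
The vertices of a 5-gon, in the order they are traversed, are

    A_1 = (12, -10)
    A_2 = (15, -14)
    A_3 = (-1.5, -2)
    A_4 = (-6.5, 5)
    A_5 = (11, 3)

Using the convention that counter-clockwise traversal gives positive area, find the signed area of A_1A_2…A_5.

-155

Σ = (-18) + (-51) + (-20.5) + (-74.5) + (-146) = -310
Signed area = Σ/2 = -155 (negative ⇒ clockwise traversal).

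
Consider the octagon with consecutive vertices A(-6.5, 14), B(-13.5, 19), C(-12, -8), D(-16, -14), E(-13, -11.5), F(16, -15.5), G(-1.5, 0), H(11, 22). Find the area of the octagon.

534.875

Apply Gauss's area formula: 2A = Σ (x_i·y_{i+1} − x_{i+1}·y_i), indices taken mod 8.
A→B: (-6.5)(19) − (-13.5)(14) = 65.5
B→C: (-13.5)(-8) − (-12)(19) = 336
C→D: (-12)(-14) − (-16)(-8) = 40
D→E: (-16)(-11.5) − (-13)(-14) = 2
E→F: (-13)(-15.5) − (16)(-11.5) = 385.5
F→G: (16)(0) − (-1.5)(-15.5) = -23.25
G→H: (-1.5)(22) − (11)(0) = -33
H→A: (11)(14) − (-6.5)(22) = 297
Σ = 1069.75
Area = |Σ|/2 = 534.875.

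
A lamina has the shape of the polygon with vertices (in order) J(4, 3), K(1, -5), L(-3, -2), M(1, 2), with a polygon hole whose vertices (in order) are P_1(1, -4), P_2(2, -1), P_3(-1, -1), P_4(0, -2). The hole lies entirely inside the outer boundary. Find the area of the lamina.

20.5

Outer boundary:
Apply Gauss's area formula: 2A = Σ (x_i·y_{i+1} − x_{i+1}·y_i), indices taken mod 4.
Σ = (-23) + (-17) + (-4) + (-5) = -49
Area = |Σ|/2 = 24.5.
Hole:
Apply Gauss's area formula: 2A = Σ (x_i·y_{i+1} − x_{i+1}·y_i), indices taken mod 4.
P_1→P_2: (1)(-1) − (2)(-4) = 7
P_2→P_3: (2)(-1) − (-1)(-1) = -3
P_3→P_4: (-1)(-2) − (0)(-1) = 2
P_4→P_1: (0)(-4) − (1)(-2) = 2
Σ = 8
Area = |Σ|/2 = 4.
Net area = 24.5 − 4 = 20.5.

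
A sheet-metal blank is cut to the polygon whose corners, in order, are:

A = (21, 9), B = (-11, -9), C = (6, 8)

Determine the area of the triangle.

Σ = (-90) + (-34) + (-114) = -238
Area = |Σ|/2 = 119.

119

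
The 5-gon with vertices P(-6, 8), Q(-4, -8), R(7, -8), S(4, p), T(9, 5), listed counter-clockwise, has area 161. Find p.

The doubled signed area Σ (x_i y_{i+1} − x_{i+1} y_i) is linear in p.
With p=0 it equals 322; the coefficient of p is -2 (from the two edges through S).
So -2·p + 322 = 2·161 = 322 ⇒ p = 0.

0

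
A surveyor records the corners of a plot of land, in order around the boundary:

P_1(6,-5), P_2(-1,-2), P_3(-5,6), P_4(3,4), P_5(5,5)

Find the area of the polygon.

65.5

Apply Gauss's area formula: 2A = Σ (x_i·y_{i+1} − x_{i+1}·y_i), indices taken mod 5.
Cross-terms: -17, -16, -38, -5, -55  ⇒  Σ = -131
Area = |Σ|/2 = 65.5.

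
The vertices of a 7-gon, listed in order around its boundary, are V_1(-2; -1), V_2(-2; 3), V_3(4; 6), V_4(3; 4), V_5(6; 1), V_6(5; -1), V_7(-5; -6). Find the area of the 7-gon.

54

Apply Gauss's area formula: 2A = Σ (x_i·y_{i+1} − x_{i+1}·y_i), indices taken mod 7.
Σ = (-8) + (-24) + (-2) + (-21) + (-11) + (-35) + (-7) = -108
Area = |Σ|/2 = 54.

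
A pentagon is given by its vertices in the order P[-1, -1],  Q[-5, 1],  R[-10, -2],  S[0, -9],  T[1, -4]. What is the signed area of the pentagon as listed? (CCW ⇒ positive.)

54

Apply Gauss's area formula: 2A = Σ (x_i·y_{i+1} − x_{i+1}·y_i), indices taken mod 5.
Cross-terms: -6, 20, 90, 9, -5  ⇒  Σ = 108
Signed area = Σ/2 = 54 (positive ⇒ counter-clockwise traversal).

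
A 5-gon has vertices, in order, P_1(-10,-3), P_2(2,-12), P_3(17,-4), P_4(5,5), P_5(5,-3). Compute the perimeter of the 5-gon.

70

|P_1P_2| = √((12)² + (-9)²) = √225 = 15
|P_2P_3| = √((15)² + (8)²) = √289 = 17
|P_3P_4| = √((-12)² + (9)²) = √225 = 15
|P_4P_5| = √((0)² + (-8)²) = √64 = 8
|P_5P_1| = √((-15)² + (0)²) = √225 = 15
Perimeter = 15 + 17 + 15 + 8 + 15 = 70.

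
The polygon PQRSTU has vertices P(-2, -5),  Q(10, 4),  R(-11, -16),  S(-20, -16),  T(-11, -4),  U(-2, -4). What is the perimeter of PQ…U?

|PQ| = √((12)² + (9)²) = √225 = 15
|QR| = √((-21)² + (-20)²) = √841 = 29
|RS| = √((-9)² + (0)²) = √81 = 9
|ST| = √((9)² + (12)²) = √225 = 15
|TU| = √((9)² + (0)²) = √81 = 9
|UP| = √((0)² + (-1)²) = √1 = 1
Perimeter = 15 + 29 + 9 + 15 + 9 + 1 = 78.

78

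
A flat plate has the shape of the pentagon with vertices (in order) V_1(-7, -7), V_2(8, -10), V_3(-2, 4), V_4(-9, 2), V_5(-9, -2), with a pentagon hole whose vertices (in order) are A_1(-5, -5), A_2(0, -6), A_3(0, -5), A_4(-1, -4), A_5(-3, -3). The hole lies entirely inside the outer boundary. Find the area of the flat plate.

119.5

Outer boundary:
Apply the shoelace (surveyor's) formula: 2A = Σ (x_i·y_{i+1} − x_{i+1}·y_i), indices taken mod 5.
Cross-terms: 126, 12, 32, 36, 49  ⇒  Σ = 255
Area = |Σ|/2 = 127.5.
Hole:
Apply Gauss's area formula: 2A = Σ (x_i·y_{i+1} − x_{i+1}·y_i), indices taken mod 5.
Cross-terms: 30, 0, -5, -9, 0  ⇒  Σ = 16
Area = |Σ|/2 = 8.
Net area = 127.5 − 8 = 119.5.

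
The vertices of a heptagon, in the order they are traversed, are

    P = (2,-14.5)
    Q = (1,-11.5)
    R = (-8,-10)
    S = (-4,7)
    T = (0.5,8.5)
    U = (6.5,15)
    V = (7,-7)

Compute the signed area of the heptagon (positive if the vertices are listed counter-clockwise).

-264.875

Σ = (-8.5) + (-102) + (-96) + (-37.5) + (-47.75) + (-150.5) + (-87.5) = -529.75
Signed area = Σ/2 = -264.875 (negative ⇒ clockwise traversal).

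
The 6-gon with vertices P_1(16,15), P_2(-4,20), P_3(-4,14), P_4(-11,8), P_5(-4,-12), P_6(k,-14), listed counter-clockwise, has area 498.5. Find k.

Write out the shoelace sum; only the two edges meeting at P_6 involve k:
2·Area = [((-4)·(-14) − k·(-12)) + (k·15 − 16·(-14))] + 690
       = 27·k + 970 = 997
⇒ k = 1.

1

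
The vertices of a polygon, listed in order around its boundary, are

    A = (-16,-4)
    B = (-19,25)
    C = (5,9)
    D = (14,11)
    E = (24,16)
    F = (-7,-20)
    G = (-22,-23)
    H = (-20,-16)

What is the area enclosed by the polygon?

Cross-terms: -476, -296, -71, -40, -368, -279, -108, -176  ⇒  Σ = -1814
Area = |Σ|/2 = 907.

907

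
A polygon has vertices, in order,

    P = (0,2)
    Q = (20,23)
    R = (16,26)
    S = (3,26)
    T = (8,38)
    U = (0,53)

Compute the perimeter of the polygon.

128

|PQ| = √((20)² + (21)²) = √841 = 29
|QR| = √((-4)² + (3)²) = √25 = 5
|RS| = √((-13)² + (0)²) = √169 = 13
|ST| = √((5)² + (12)²) = √169 = 13
|TU| = √((-8)² + (15)²) = √289 = 17
|UP| = √((0)² + (-51)²) = √2601 = 51
Perimeter = 29 + 5 + 13 + 13 + 17 + 51 = 128.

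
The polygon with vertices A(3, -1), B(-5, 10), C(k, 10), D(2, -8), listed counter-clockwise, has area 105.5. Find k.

Write out the shoelace sum; only the two edges meeting at C involve k:
2·Area = [((-5)·10 − k·10) + (k·(-8) − 2·10)] + 47
       = -18·k + -23 = 211
⇒ k = -13.

-13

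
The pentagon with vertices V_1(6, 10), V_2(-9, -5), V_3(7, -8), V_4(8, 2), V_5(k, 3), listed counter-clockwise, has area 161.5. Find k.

The doubled signed area Σ (x_i y_{i+1} − x_{i+1} y_i) is linear in k.
With k=0 it equals 251; the coefficient of k is 8 (from the two edges through V_5).
So 8·k + 251 = 2·161.5 = 323 ⇒ k = 9.

9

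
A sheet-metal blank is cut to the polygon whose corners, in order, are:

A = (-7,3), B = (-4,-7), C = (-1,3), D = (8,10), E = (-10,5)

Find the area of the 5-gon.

76.5

Apply the surveyor's formula: 2A = Σ (x_i·y_{i+1} − x_{i+1}·y_i), indices taken mod 5.
Cross-terms: 61, -19, -34, 140, 5  ⇒  Σ = 153
Area = |Σ|/2 = 76.5.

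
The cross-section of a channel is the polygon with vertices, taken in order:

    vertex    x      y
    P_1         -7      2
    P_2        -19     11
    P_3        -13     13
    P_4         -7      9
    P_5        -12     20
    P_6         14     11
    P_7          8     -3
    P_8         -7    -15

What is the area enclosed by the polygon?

501.5

Cross-terms: -39, -104, -26, -32, -412, -130, -141, -119  ⇒  Σ = -1003
Area = |Σ|/2 = 501.5.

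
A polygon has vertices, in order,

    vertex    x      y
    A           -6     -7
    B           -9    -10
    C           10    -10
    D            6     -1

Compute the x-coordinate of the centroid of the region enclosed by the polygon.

115/63

Apply the shoelace (surveyor's) formula. First the cross-terms c_i = x_i·y_{i+1} − x_{i+1}·y_i:
  -3, 190, 50, -48  ⇒  2A = 189, A = 94.5.
Then Σ (x_i + x_{i+1})·c_i = 1035, so x̄ = 1035 / (6·94.5) = 115/63.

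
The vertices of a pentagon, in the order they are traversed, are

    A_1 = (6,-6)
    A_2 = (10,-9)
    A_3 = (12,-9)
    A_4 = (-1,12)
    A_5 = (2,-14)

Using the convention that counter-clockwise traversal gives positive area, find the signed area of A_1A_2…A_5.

A_1→A_2: (6)(-9) − (10)(-6) = 6
A_2→A_3: (10)(-9) − (12)(-9) = 18
A_3→A_4: (12)(12) − (-1)(-9) = 135
A_4→A_5: (-1)(-14) − (2)(12) = -10
A_5→A_1: (2)(-6) − (6)(-14) = 72
Σ = 221
Signed area = Σ/2 = 110.5 (positive ⇒ counter-clockwise traversal).

110.5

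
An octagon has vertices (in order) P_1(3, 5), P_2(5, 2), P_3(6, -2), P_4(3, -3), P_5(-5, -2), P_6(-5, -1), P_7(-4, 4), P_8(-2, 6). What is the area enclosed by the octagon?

P_1→P_2: (3)(2) − (5)(5) = -19
P_2→P_3: (5)(-2) − (6)(2) = -22
P_3→P_4: (6)(-3) − (3)(-2) = -12
P_4→P_5: (3)(-2) − (-5)(-3) = -21
P_5→P_6: (-5)(-1) − (-5)(-2) = -5
P_6→P_7: (-5)(4) − (-4)(-1) = -24
P_7→P_8: (-4)(6) − (-2)(4) = -16
P_8→P_1: (-2)(5) − (3)(6) = -28
Σ = -147
Area = |Σ|/2 = 73.5.

73.5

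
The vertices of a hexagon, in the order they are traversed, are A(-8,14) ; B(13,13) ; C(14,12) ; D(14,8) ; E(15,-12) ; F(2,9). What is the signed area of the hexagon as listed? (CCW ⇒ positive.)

-198.5

Apply Gauss's area formula: 2A = Σ (x_i·y_{i+1} − x_{i+1}·y_i), indices taken mod 6.
Σ = (-286) + (-26) + (-56) + (-288) + (159) + (100) = -397
Signed area = Σ/2 = -198.5 (negative ⇒ clockwise traversal).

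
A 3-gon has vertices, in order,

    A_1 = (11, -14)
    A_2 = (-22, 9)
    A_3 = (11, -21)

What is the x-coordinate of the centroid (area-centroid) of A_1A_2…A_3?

0

Apply the surveyor's formula. First the cross-terms c_i = x_i·y_{i+1} − x_{i+1}·y_i:
  -209, 363, 77  ⇒  2A = 231, A = 115.5.
Then Σ (x_i + x_{i+1})·c_i = 0, so x̄ = 0 / (6·115.5) = 0.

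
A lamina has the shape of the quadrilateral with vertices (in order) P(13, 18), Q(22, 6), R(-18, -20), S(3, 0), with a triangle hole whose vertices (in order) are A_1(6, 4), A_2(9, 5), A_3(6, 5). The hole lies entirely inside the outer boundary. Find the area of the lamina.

266.5

Outer boundary:
P→Q: (13)(6) − (22)(18) = -318
Q→R: (22)(-20) − (-18)(6) = -332
R→S: (-18)(0) − (3)(-20) = 60
S→P: (3)(18) − (13)(0) = 54
Σ = -536
Area = |Σ|/2 = 268.
Hole:
Cross-terms: -6, 15, -6  ⇒  Σ = 3
Area = |Σ|/2 = 1.5.
Net area = 268 − 1.5 = 266.5.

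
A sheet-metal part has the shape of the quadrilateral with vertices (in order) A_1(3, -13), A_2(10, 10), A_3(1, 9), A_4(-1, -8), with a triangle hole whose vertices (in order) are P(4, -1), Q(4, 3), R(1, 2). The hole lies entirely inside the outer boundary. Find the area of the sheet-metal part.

133

Outer boundary:
Apply the shoelace (surveyor's) formula: 2A = Σ (x_i·y_{i+1} − x_{i+1}·y_i), indices taken mod 4.
Σ = (160) + (80) + (1) + (37) = 278
Area = |Σ|/2 = 139.
Hole:
Apply the shoelace formula: 2A = Σ (x_i·y_{i+1} − x_{i+1}·y_i), indices taken mod 3.
Σ = (16) + (5) + (-9) = 12
Area = |Σ|/2 = 6.
Net area = 139 − 6 = 133.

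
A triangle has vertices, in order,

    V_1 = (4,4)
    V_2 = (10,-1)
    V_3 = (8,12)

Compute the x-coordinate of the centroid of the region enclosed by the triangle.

Apply Gauss's area formula. First the cross-terms c_i = x_i·y_{i+1} − x_{i+1}·y_i:
  -44, 128, -16  ⇒  2A = 68, A = 34.
Then Σ (x_i + x_{i+1})·c_i = 1496, so x̄ = 1496 / (6·34) = 22/3.

22/3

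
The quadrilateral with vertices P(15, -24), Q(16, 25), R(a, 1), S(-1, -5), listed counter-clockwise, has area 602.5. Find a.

-11

The doubled signed area Σ (x_i y_{i+1} − x_{i+1} y_i) is linear in a.
With a=0 it equals 875; the coefficient of a is -30 (from the two edges through R).
So -30·a + 875 = 2·602.5 = 1205 ⇒ a = -11.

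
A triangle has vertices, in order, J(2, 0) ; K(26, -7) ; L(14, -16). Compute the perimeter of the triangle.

|JK| = √((24)² + (-7)²) = √625 = 25
|KL| = √((-12)² + (-9)²) = √225 = 15
|LJ| = √((-12)² + (16)²) = √400 = 20
Perimeter = 25 + 15 + 20 = 60.

60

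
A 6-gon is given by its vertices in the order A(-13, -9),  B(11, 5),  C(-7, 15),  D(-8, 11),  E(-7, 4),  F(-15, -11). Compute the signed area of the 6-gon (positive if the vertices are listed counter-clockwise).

225.5

Apply the shoelace formula: 2A = Σ (x_i·y_{i+1} − x_{i+1}·y_i), indices taken mod 6.
Σ = (34) + (200) + (43) + (45) + (137) + (-8) = 451
Signed area = Σ/2 = 225.5 (positive ⇒ counter-clockwise traversal).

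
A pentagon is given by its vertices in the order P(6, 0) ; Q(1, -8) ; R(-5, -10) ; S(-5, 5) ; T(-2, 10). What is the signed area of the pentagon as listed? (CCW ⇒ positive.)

-136.5

Σ = (-48) + (-50) + (-75) + (-40) + (-60) = -273
Signed area = Σ/2 = -136.5 (negative ⇒ clockwise traversal).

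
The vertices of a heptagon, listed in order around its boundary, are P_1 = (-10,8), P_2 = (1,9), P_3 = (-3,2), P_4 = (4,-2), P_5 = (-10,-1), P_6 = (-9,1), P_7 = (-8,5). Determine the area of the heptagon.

82.5

Apply Gauss's area formula: 2A = Σ (x_i·y_{i+1} − x_{i+1}·y_i), indices taken mod 7.
Σ = (-98) + (29) + (-2) + (-24) + (-19) + (-37) + (-14) = -165
Area = |Σ|/2 = 82.5.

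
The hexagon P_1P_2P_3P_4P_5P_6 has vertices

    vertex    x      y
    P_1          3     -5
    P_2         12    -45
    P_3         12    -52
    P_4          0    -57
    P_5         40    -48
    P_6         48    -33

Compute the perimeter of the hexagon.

172

|P_1P_2| = √((9)² + (-40)²) = √1681 = 41
|P_2P_3| = √((0)² + (-7)²) = √49 = 7
|P_3P_4| = √((-12)² + (-5)²) = √169 = 13
|P_4P_5| = √((40)² + (9)²) = √1681 = 41
|P_5P_6| = √((8)² + (15)²) = √289 = 17
|P_6P_1| = √((-45)² + (28)²) = √2809 = 53
Perimeter = 41 + 7 + 13 + 41 + 17 + 53 = 172.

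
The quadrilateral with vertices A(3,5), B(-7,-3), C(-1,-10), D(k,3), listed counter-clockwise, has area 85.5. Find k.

The doubled signed area Σ (x_i y_{i+1} − x_{i+1} y_i) is linear in k.
With k=0 it equals 81; the coefficient of k is 15 (from the two edges through D).
So 15·k + 81 = 2·85.5 = 171 ⇒ k = 6.

6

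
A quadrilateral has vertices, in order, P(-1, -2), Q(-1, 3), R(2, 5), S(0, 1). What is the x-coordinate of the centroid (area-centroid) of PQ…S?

-2/39

Apply the shoelace formula. First the cross-terms c_i = x_i·y_{i+1} − x_{i+1}·y_i:
  -5, -11, 2, 1  ⇒  2A = -13, A = -6.5.
Then Σ (x_i + x_{i+1})·c_i = 2, so x̄ = 2 / (6·(-6.5)) = -2/39.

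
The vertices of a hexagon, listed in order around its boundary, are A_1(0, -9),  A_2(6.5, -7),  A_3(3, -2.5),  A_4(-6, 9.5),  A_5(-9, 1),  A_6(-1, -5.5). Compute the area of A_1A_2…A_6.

Apply Gauss's area formula: 2A = Σ (x_i·y_{i+1} − x_{i+1}·y_i), indices taken mod 6.
A_1→A_2: (0)(-7) − (6.5)(-9) = 58.5
A_2→A_3: (6.5)(-2.5) − (3)(-7) = 4.75
A_3→A_4: (3)(9.5) − (-6)(-2.5) = 13.5
A_4→A_5: (-6)(1) − (-9)(9.5) = 79.5
A_5→A_6: (-9)(-5.5) − (-1)(1) = 50.5
A_6→A_1: (-1)(-9) − (0)(-5.5) = 9
Σ = 215.75
Area = |Σ|/2 = 107.875.

107.875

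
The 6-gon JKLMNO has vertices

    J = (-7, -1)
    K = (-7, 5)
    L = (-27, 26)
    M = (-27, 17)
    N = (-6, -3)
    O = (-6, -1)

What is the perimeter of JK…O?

|JK| = √((0)² + (6)²) = √36 = 6
|KL| = √((-20)² + (21)²) = √841 = 29
|LM| = √((0)² + (-9)²) = √81 = 9
|MN| = √((21)² + (-20)²) = √841 = 29
|NO| = √((0)² + (2)²) = √4 = 2
|OJ| = √((-1)² + (0)²) = √1 = 1
Perimeter = 6 + 29 + 9 + 29 + 2 + 1 = 76.

76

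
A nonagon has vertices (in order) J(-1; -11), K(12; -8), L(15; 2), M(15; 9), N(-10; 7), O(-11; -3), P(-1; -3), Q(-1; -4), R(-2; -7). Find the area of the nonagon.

368

Apply the shoelace (surveyor's) formula: 2A = Σ (x_i·y_{i+1} − x_{i+1}·y_i), indices taken mod 9.
Σ = (140) + (144) + (105) + (195) + (107) + (30) + (1) + (-1) + (15) = 736
Area = |Σ|/2 = 368.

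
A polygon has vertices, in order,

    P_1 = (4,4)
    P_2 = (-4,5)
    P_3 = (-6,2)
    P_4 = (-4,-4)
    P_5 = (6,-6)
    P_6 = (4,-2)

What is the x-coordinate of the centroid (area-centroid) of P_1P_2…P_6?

Apply the shoelace (surveyor's) formula. First the cross-terms c_i = x_i·y_{i+1} − x_{i+1}·y_i:
  36, 22, 32, 48, 12, 24  ⇒  2A = 174, A = 87.
Then Σ (x_i + x_{i+1})·c_i = -132, so x̄ = -132 / (6·87) = -22/87.

-22/87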